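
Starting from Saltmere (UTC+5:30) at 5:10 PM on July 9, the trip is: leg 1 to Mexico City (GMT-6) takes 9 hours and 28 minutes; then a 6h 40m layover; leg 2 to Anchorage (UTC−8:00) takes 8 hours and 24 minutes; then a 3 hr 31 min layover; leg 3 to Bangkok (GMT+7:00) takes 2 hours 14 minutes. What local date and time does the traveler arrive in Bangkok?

12:57 AM on July 11

Convert departure to UTC: 5:10 PM − 5:30 = 11:40 AM UTC on Jul 9.
Add 9 hours and 28 minutes leg 1 → 9:08 PM UTC.
Add 6 hours 40 minutes layover in Mexico City → 3:48 AM UTC (Jul 10).
Add 8 hours 24 minutes leg 2 → 12:12 PM UTC.
Add 3 hours 31 minutes layover in Anchorage → 3:43 PM UTC.
Add 2 hours 14 minutes leg 3 → 5:57 PM UTC.
Bangkok is UTC+7:00, so local arrival = 5:57 PM + 7:00 = 12:57 AM on Jul 11.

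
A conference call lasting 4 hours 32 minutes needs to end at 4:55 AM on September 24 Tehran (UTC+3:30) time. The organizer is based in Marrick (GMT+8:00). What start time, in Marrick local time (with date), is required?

Target end time in UTC: 4:55 AM − 3:30 = 1:25 AM on Sep 24.
Subtract 4 hours 32 minutes → start 8:53 PM UTC on Sep 23.
Marrick is UTC+8:00: 8:53 PM + 8:00 = 4:53 AM on Sep 24.

4:53 AM on Sep 24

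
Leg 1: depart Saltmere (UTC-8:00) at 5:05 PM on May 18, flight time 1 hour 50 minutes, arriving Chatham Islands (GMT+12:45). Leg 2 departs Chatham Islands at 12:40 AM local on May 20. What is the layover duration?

Convert departure to UTC: 5:05 PM + 8:00 = 1:05 AM UTC on May 19.
Add 1 hour 50 minutes flight time → 2:55 AM UTC.
Chatham Islands is UTC+12:45, so local arrival = 2:55 AM + 12:45 = 3:40 PM on May 19.
Layover = 12:40 AM − 3:40 PM (+1 day) = 9 hours.

9 hours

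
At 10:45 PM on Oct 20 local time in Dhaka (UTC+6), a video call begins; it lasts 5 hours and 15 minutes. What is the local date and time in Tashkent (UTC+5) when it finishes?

Convert start to UTC: 10:45 PM − 6:00 = 4:45 PM UTC on Oct 20.
Add 5 hours 15 minutes duration → 10:00 PM UTC.
Tashkent is UTC+5:00, so local end time = 10:00 PM + 5:00 = 3:00 AM on Oct 21.

3:00 AM on October 21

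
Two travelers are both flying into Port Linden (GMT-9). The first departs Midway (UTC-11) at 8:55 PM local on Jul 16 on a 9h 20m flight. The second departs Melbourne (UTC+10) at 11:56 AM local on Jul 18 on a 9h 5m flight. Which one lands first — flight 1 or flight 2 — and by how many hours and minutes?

Flight 1 in UTC: 8:55 PM + 11:00 = 7:55 AM on Jul 17.
+9 hours 20 minutes → arrive 5:15 PM UTC on Jul 17.
Flight 2 in UTC: 11:56 AM − 10:00 = 1:56 AM on Jul 18.
+9 hours and 5 minutes → arrive 11:01 AM UTC on Jul 18.
Flight 1 lands earlier by 17 hours 46 minutes.

the first, by 17 hours 46 minutes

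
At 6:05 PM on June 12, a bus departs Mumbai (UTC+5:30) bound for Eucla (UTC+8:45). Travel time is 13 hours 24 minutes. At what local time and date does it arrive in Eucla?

10:44 AM on June 13

Convert departure to UTC: 6:05 PM − 5:30 = 12:35 PM UTC on Jun 12.
Add 13 hours 24 minutes travel time → 1:59 AM UTC (Jun 13).
Eucla is UTC+8:45, so local arrival = 1:59 AM + 8:45 = 10:44 AM on Jun 13.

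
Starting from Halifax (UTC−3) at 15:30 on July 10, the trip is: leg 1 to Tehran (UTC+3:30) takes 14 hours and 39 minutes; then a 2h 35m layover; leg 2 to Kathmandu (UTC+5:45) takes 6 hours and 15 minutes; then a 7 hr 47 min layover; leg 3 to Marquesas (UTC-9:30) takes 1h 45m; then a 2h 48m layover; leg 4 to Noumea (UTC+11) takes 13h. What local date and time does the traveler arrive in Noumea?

Convert departure to UTC: 15:30 + 3:00 = 18:30 UTC on Jul 10.
Add 14 hours and 39 minutes leg 1 → 09:09 UTC (Jul 11).
Add 2 hours and 35 minutes layover in Tehran → 11:44 UTC.
Add 6 hours and 15 minutes leg 2 → 17:59 UTC.
Add 7 hours 47 minutes layover in Kathmandu → 01:46 UTC (Jul 12).
Add 1 hour 45 minutes leg 3 → 03:31 UTC.
Add 2 hours and 48 minutes layover in Marquesas → 06:19 UTC.
Add 13 hours leg 4 → 19:19 UTC.
Noumea is UTC+11:00, so local arrival = 19:19 + 11:00 = 06:19 on Jul 13.

06:19 on July 13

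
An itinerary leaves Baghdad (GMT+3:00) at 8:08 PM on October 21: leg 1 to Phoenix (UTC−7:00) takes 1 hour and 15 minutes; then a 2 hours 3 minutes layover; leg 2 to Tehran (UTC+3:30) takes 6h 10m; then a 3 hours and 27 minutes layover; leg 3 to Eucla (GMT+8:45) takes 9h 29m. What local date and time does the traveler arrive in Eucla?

12:17 AM on October 23

Convert departure to UTC: 8:08 PM − 3:00 = 5:08 PM UTC on Oct 21.
Add 1 hour 15 minutes leg 1 → 6:23 PM UTC.
Add 2 hours and 3 minutes layover in Phoenix → 8:26 PM UTC.
Add 6 hours and 10 minutes leg 2 → 2:36 AM UTC (Oct 22).
Add 3 hours 27 minutes layover in Tehran → 6:03 AM UTC.
Add 9 hours and 29 minutes leg 3 → 3:32 PM UTC.
Eucla is UTC+8:45, so local arrival = 3:32 PM + 8:45 = 12:17 AM on Oct 23.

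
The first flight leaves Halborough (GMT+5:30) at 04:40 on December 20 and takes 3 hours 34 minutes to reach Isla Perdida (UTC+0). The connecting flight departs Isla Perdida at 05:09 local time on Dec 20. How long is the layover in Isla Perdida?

2 hours 25 minutes

Convert departure to UTC: 04:40 − 5:30 = 23:10 UTC on Dec 19.
Add 3 hours and 34 minutes flight time → 02:44 UTC (Dec 20).
Isla Perdida is UTC+0, so local arrival is the same: 02:44 on Dec 20.
Layover = 05:09 − 02:44 = 2 hours 25 minutes.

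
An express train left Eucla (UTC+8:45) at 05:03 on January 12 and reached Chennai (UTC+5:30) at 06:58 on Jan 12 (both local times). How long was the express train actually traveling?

5 hours 10 minutes

Departure in UTC: 05:03 − 8:45 = 20:18 on Jan 11.
Arrival in UTC: 06:58 − 5:30 = 01:28 on Jan 12.
Elapsed = 01:28 − 20:18 (+1 day) = 5 hours 10 minutes.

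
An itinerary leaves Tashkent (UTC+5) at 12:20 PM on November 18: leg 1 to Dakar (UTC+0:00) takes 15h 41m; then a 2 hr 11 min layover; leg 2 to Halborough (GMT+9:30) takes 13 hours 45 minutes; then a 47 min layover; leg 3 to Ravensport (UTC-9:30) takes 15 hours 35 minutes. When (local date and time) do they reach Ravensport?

Convert departure to UTC: 12:20 PM − 5:00 = 7:20 AM UTC on Nov 18.
Add 15 hours and 41 minutes leg 1 → 11:01 PM UTC.
Add 2 hours and 11 minutes layover in Dakar → 1:12 AM UTC (Nov 19).
Add 13 hours and 45 minutes leg 2 → 2:57 PM UTC.
Add 47 minutes layover in Halborough → 3:44 PM UTC.
Add 15 hours and 35 minutes leg 3 → 7:19 AM UTC (Nov 20).
Ravensport is UTC−9:30, so local arrival = 7:19 AM − 9:30 = 9:49 PM on Nov 19.

9:49 PM on November 19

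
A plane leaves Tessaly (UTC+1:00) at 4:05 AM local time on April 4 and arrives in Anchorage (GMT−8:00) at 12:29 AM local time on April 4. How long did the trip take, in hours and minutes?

5 hours 24 minutes

Departure in UTC: 4:05 AM − 1:00 = 3:05 AM on Apr 4.
Arrival in UTC: 12:29 AM + 8:00 = 8:29 AM on Apr 4.
Elapsed = 8:29 AM − 3:05 AM = 5 hours 24 minutes.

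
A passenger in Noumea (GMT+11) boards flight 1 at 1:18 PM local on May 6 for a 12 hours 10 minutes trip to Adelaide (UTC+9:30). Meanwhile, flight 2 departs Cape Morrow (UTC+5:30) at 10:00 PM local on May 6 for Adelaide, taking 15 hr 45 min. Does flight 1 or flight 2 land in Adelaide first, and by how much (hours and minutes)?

the first, by 17 hours 47 minutes

Flight 1 in UTC: 1:18 PM − 11:00 = 2:18 AM on May 6.
+12 hours 10 minutes → arrive 2:28 PM UTC on May 6.
Flight 2 in UTC: 10:00 PM − 5:30 = 4:30 PM on May 6.
+15 hours and 45 minutes → arrive 8:15 AM UTC on May 7.
Flight 1 lands earlier by 17 hours 47 minutes.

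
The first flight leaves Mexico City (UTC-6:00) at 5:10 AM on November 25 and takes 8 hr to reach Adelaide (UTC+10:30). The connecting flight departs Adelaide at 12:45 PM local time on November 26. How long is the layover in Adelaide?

7 hours 5 minutes

Convert departure to UTC: 5:10 AM + 6:00 = 11:10 AM UTC on Nov 25.
Add 8 hours flight time → 7:10 PM UTC.
Adelaide is UTC+10:30, so local arrival = 7:10 PM + 10:30 = 5:40 AM on Nov 26.
Layover = 12:45 PM − 5:40 AM = 7 hours 5 minutes.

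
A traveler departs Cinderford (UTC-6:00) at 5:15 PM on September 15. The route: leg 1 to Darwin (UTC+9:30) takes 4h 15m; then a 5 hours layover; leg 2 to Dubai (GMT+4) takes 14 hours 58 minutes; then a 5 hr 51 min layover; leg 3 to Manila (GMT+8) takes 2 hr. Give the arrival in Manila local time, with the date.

Convert departure to UTC: 5:15 PM + 6:00 = 11:15 PM UTC on Sep 15.
Add 4 hours and 15 minutes leg 1 → 3:30 AM UTC (Sep 16).
Add 5 hours layover in Darwin → 8:30 AM UTC.
Add 14 hours 58 minutes leg 2 → 11:28 PM UTC.
Add 5 hours and 51 minutes layover in Dubai → 5:19 AM UTC (Sep 17).
Add 2 hours leg 3 → 7:19 AM UTC.
Manila is UTC+8:00, so local arrival = 7:19 AM + 8:00 = 3:19 PM on Sep 17.

3:19 PM on Sep 17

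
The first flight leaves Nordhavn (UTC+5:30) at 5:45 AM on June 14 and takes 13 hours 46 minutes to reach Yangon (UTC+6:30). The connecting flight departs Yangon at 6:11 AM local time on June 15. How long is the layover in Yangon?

9 hours 40 minutes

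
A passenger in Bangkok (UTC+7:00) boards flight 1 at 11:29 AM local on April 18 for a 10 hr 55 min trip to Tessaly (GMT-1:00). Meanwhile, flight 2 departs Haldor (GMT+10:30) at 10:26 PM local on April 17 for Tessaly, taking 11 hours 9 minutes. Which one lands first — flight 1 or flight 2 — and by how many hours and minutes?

the second, by 16 hours 19 minutes

Flight 1 in UTC: 11:29 AM − 7:00 = 4:29 AM on Apr 18.
+10 hours and 55 minutes → arrive 3:24 PM UTC on Apr 18.
Flight 2 in UTC: 10:26 PM − 10:30 = 11:56 AM on Apr 17.
+11 hours 9 minutes → arrive 11:05 PM UTC on Apr 17.
Flight 2 lands earlier by 16 hours 19 minutes.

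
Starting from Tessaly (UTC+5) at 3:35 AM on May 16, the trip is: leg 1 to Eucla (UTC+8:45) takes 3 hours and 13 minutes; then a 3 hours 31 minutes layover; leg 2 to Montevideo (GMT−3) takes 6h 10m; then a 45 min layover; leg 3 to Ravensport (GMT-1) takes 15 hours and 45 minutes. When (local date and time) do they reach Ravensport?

2:59 AM on May 17

Convert departure to UTC: 3:35 AM − 5:00 = 10:35 PM UTC on May 15.
Add 3 hours 13 minutes leg 1 → 1:48 AM UTC (May 16).
Add 3 hours 31 minutes layover in Eucla → 5:19 AM UTC.
Add 6 hours and 10 minutes leg 2 → 11:29 AM UTC.
Add 45 minutes layover in Montevideo → 12:14 PM UTC.
Add 15 hours 45 minutes leg 3 → 3:59 AM UTC (May 17).
Ravensport is UTC−1:00, so local arrival = 3:59 AM − 1:00 = 2:59 AM on May 17.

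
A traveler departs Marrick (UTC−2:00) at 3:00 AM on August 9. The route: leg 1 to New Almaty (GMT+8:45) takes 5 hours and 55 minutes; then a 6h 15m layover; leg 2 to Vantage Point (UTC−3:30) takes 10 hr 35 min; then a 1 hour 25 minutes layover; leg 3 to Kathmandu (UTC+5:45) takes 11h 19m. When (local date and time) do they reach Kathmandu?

10:14 PM on August 10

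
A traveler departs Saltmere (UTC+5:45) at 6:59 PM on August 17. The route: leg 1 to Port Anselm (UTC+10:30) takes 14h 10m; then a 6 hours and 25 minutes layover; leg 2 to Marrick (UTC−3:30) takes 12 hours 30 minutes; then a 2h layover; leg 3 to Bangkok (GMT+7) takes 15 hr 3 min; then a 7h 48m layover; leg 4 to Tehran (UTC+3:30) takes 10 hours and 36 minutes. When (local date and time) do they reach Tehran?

1:16 PM on Aug 20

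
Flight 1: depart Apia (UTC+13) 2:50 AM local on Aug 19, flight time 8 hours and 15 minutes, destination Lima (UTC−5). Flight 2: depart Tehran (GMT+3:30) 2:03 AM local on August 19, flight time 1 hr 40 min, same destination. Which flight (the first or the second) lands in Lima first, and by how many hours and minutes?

the first, by 2 hours 8 minutes

Flight 1 in UTC: 2:50 AM − 13:00 = 1:50 PM on Aug 18.
+8 hours 15 minutes → arrive 10:05 PM UTC on Aug 18.
Flight 2 in UTC: 2:03 AM − 3:30 = 10:33 PM on Aug 18.
+1 hour and 40 minutes → arrive 12:13 AM UTC on Aug 19.
Flight 1 lands earlier by 2 hours 8 minutes.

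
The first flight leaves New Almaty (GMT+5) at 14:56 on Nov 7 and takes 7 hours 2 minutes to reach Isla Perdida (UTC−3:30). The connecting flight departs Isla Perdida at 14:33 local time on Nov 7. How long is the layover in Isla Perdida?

1 hour 5 minutes

Convert departure to UTC: 14:56 − 5:00 = 09:56 UTC on Nov 7.
Add 7 hours and 2 minutes flight time → 16:58 UTC.
Isla Perdida is UTC−3:30, so local arrival = 16:58 − 3:30 = 13:28 on Nov 7.
Layover = 14:33 − 13:28 = 1 hour 5 minutes.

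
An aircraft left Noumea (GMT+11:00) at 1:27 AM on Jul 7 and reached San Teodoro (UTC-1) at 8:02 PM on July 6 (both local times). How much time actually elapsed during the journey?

6 hours 35 minutes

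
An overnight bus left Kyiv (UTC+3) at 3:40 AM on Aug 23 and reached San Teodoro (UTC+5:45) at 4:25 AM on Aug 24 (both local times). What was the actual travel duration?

22 hours

Departure in UTC: 3:40 AM − 3:00 = 12:40 AM on Aug 23.
Arrival in UTC: 4:25 AM − 5:45 = 10:40 PM on Aug 23.
Elapsed = 10:40 PM − 12:40 AM = 22 hours.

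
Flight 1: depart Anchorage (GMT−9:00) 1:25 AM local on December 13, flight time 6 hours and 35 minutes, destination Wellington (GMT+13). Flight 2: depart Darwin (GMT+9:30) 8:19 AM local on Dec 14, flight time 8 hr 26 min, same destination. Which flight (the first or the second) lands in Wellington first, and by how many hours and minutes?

the first, by 14 hours 15 minutes

Flight 1 in UTC: 1:25 AM + 9:00 = 10:25 AM on Dec 13.
+6 hours and 35 minutes → arrive 5:00 PM UTC on Dec 13.
Flight 2 in UTC: 8:19 AM − 9:30 = 10:49 PM on Dec 13.
+8 hours 26 minutes → arrive 7:15 AM UTC on Dec 14.
Flight 1 lands earlier by 14 hours 15 minutes.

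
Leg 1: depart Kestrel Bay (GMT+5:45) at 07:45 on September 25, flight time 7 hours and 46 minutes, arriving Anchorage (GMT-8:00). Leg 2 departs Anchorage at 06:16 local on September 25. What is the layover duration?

Convert departure to UTC: 07:45 − 5:45 = 02:00 UTC on Sep 25.
Add 7 hours and 46 minutes flight time → 09:46 UTC.
Anchorage is UTC−8:00, so local arrival = 09:46 − 8:00 = 01:46 on Sep 25.
Layover = 06:16 − 01:46 = 4 hours 30 minutes.

4 hours 30 minutes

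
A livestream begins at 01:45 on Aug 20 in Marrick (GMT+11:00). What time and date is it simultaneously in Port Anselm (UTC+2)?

16:45 on August 19

In UTC: 01:45 − 11:00 = 14:45 on Aug 19.
Port Anselm is UTC+2:00: 14:45 + 2:00 = 16:45 on Aug 19.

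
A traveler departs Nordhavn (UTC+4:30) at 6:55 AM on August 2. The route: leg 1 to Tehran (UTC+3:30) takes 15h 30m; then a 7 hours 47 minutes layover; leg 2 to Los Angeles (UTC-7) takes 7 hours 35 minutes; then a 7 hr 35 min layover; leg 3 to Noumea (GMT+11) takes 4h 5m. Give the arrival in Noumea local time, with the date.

Convert departure to UTC: 6:55 AM − 4:30 = 2:25 AM UTC on Aug 2.
Add 15 hours 30 minutes leg 1 → 5:55 PM UTC.
Add 7 hours 47 minutes layover in Tehran → 1:42 AM UTC (Aug 3).
Add 7 hours and 35 minutes leg 2 → 9:17 AM UTC.
Add 7 hours and 35 minutes layover in Los Angeles → 4:52 PM UTC.
Add 4 hours and 5 minutes leg 3 → 8:57 PM UTC.
Noumea is UTC+11:00, so local arrival = 8:57 PM + 11:00 = 7:57 AM on Aug 4.

7:57 AM on August 4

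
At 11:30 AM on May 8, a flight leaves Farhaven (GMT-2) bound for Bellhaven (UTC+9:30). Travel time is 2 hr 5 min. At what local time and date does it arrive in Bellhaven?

1:05 AM on May 9

Convert departure to UTC: 11:30 AM + 2:00 = 1:30 PM UTC on May 8.
Add 2 hours 5 minutes travel time → 3:35 PM UTC.
Bellhaven is UTC+9:30, so local arrival = 3:35 PM + 9:30 = 1:05 AM on May 9.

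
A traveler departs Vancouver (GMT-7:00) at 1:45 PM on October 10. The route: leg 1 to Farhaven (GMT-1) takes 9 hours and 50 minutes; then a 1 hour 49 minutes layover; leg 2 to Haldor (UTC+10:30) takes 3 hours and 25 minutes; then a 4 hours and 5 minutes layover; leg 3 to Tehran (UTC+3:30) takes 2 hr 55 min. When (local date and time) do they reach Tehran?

Convert departure to UTC: 1:45 PM + 7:00 = 8:45 PM UTC on Oct 10.
Add 9 hours 50 minutes leg 1 → 6:35 AM UTC (Oct 11).
Add 1 hour and 49 minutes layover in Farhaven → 8:24 AM UTC.
Add 3 hours 25 minutes leg 2 → 11:49 AM UTC.
Add 4 hours 5 minutes layover in Haldor → 3:54 PM UTC.
Add 2 hours and 55 minutes leg 3 → 6:49 PM UTC.
Tehran is UTC+3:30, so local arrival = 6:49 PM + 3:30 = 10:19 PM on Oct 11.

10:19 PM on October 11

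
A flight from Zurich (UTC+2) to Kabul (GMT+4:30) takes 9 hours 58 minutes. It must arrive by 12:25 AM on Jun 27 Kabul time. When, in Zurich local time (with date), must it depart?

11:57 AM on June 26

Target arrival in UTC: 12:25 AM − 4:30 = 7:55 PM on Jun 26.
Subtract 9 hours 58 minutes → departure 9:57 AM UTC on Jun 26.
Zurich is UTC+2:00: 9:57 AM + 2:00 = 11:57 AM on Jun 26.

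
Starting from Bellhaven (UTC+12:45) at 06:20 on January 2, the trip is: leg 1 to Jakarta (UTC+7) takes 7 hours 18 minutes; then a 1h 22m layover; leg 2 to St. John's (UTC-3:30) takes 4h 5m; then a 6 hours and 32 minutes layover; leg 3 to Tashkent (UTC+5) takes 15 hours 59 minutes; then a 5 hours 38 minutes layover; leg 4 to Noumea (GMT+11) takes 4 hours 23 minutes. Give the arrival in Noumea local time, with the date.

Convert departure to UTC: 06:20 − 12:45 = 17:35 UTC on Jan 1.
Add 7 hours and 18 minutes leg 1 → 00:53 UTC (Jan 2).
Add 1 hour and 22 minutes layover in Jakarta → 02:15 UTC.
Add 4 hours 5 minutes leg 2 → 06:20 UTC.
Add 6 hours and 32 minutes layover in St. John's → 12:52 UTC.
Add 15 hours and 59 minutes leg 3 → 04:51 UTC (Jan 3).
Add 5 hours and 38 minutes layover in Tashkent → 10:29 UTC.
Add 4 hours and 23 minutes leg 4 → 14:52 UTC.
Noumea is UTC+11:00, so local arrival = 14:52 + 11:00 = 01:52 on Jan 4.

01:52 on January 4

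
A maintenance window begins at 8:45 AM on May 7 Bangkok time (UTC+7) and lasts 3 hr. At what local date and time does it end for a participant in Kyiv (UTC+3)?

7:45 AM on May 7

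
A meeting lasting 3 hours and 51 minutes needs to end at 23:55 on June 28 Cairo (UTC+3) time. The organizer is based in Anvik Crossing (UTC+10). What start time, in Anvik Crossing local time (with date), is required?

Target end time in UTC: 23:55 − 3:00 = 20:55 on Jun 28.
Subtract 3 hours and 51 minutes → start 17:04 UTC on Jun 28.
Anvik Crossing is UTC+10:00: 17:04 + 10:00 = 03:04 on Jun 29.

03:04 on Jun 29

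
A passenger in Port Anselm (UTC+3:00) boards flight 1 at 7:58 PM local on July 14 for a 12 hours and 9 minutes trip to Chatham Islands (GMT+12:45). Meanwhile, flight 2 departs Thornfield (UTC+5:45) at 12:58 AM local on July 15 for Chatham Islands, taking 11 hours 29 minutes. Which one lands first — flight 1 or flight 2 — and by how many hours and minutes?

the first, by 1 hour 35 minutes

Flight 1 in UTC: 7:58 PM − 3:00 = 4:58 PM on Jul 14.
+12 hours 9 minutes → arrive 5:07 AM UTC on Jul 15.
Flight 2 in UTC: 12:58 AM − 5:45 = 7:13 PM on Jul 14.
+11 hours and 29 minutes → arrive 6:42 AM UTC on Jul 15.
Flight 1 lands earlier by 1 hour 35 minutes.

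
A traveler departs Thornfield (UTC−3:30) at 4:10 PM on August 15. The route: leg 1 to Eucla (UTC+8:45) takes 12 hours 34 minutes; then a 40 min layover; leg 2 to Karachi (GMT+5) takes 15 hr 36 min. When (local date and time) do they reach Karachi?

5:30 AM on August 17

Convert departure to UTC: 4:10 PM + 3:30 = 7:40 PM UTC on Aug 15.
Add 12 hours and 34 minutes leg 1 → 8:14 AM UTC (Aug 16).
Add 40 minutes layover in Eucla → 8:54 AM UTC.
Add 15 hours 36 minutes leg 2 → 12:30 AM UTC (Aug 17).
Karachi is UTC+5:00, so local arrival = 12:30 AM + 5:00 = 5:30 AM on Aug 17.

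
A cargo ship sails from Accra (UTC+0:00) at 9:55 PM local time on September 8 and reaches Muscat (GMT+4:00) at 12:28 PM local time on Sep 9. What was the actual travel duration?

10 hours 33 minutes

Departure is already UTC: 9:55 PM on Sep 8.
Arrival in UTC: 12:28 PM − 4:00 = 8:28 AM on Sep 9.
Elapsed = 8:28 AM − 9:55 PM (+1 day) = 10 hours 33 minutes.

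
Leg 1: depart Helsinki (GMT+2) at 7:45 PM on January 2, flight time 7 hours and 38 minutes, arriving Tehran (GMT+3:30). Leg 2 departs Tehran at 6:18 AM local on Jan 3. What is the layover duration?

Convert departure to UTC: 7:45 PM − 2:00 = 5:45 PM UTC on Jan 2.
Add 7 hours and 38 minutes flight time → 1:23 AM UTC (Jan 3).
Tehran is UTC+3:30, so local arrival = 1:23 AM + 3:30 = 4:53 AM on Jan 3.
Layover = 6:18 AM − 4:53 AM = 1 hour 25 minutes.

1 hour 25 minutes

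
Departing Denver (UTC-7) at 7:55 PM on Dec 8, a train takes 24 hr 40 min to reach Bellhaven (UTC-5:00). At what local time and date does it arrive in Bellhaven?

10:35 PM on December 9

Bellhaven is 2:00 ahead of Denver.
After 24 hours 40 minutes it is 8:35 PM (Dec 9) in Denver.
Shift by the zone difference: 8:35 PM + 2:00 = 10:35 PM on Dec 9 in Bellhaven.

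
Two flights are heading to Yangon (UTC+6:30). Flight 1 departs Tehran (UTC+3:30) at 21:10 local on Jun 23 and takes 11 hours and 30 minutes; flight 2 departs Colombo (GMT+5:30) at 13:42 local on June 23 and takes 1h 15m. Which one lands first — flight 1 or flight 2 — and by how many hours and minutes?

Flight 1 in UTC: 21:10 − 3:30 = 17:40 on Jun 23.
+11 hours and 30 minutes → arrive 05:10 UTC on Jun 24.
Flight 2 in UTC: 13:42 − 5:30 = 08:12 on Jun 23.
+1 hour and 15 minutes → arrive 09:27 UTC on Jun 23.
Flight 2 lands earlier by 19 hours 43 minutes.

the second, by 19 hours 43 minutes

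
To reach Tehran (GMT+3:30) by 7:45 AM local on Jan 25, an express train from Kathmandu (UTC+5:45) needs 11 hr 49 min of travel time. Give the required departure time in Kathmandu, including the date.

10:11 PM on Jan 24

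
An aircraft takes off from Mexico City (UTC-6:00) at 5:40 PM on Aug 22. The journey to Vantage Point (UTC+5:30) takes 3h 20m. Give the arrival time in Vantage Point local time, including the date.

Vantage Point is 11:30 ahead of Mexico City.
After 3 hours and 20 minutes it is 9:00 PM in Mexico City.
Shift by the zone difference: 9:00 PM + 11:30 = 8:30 AM on Aug 23 in Vantage Point.

8:30 AM on August 23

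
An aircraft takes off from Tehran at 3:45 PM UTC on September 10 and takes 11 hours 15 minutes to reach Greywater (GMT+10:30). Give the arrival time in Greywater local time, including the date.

1:30 PM on September 11

Departure is given in UTC: 3:45 PM on Sep 10.
Add 11 hours 15 minutes → 3:00 AM UTC (Sep 11).
Greywater is UTC+10:30: 3:00 AM + 10:30 = 1:30 PM on Sep 11.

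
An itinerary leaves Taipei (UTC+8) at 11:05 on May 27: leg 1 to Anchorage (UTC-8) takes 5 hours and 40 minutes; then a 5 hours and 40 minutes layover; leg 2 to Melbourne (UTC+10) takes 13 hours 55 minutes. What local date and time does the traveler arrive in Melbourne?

14:20 on May 28

Convert departure to UTC: 11:05 − 8:00 = 03:05 UTC on May 27.
Add 5 hours and 40 minutes leg 1 → 08:45 UTC.
Add 5 hours and 40 minutes layover in Anchorage → 14:25 UTC.
Add 13 hours and 55 minutes leg 2 → 04:20 UTC (May 28).
Melbourne is UTC+10:00, so local arrival = 04:20 + 10:00 = 14:20 on May 28.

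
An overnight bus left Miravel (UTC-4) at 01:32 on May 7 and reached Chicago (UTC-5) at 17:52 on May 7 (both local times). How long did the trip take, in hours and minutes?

17 hours 20 minutes

Departure in UTC: 01:32 + 4:00 = 05:32 on May 7.
Arrival in UTC: 17:52 + 5:00 = 22:52 on May 7.
Elapsed = 22:52 − 05:32 = 17 hours 20 minutes.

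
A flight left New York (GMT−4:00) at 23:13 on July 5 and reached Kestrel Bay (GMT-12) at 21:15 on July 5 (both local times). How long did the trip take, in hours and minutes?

Departure in UTC: 23:13 + 4:00 = 03:13 on Jul 6.
Arrival in UTC: 21:15 + 12:00 = 09:15 on Jul 6.
Elapsed = 09:15 − 03:13 = 6 hours 2 minutes.

6 hours 2 minutes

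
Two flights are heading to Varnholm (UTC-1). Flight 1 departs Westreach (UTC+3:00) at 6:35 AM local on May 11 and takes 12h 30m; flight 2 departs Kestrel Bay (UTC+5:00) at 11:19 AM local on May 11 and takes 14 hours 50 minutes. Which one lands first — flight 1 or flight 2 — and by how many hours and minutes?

the first, by 5 hours 4 minutes

Flight 1 in UTC: 6:35 AM − 3:00 = 3:35 AM on May 11.
+12 hours 30 minutes → arrive 4:05 PM UTC on May 11.
Flight 2 in UTC: 11:19 AM − 5:00 = 6:19 AM on May 11.
+14 hours 50 minutes → arrive 9:09 PM UTC on May 11.
Flight 1 lands earlier by 5 hours 4 minutes.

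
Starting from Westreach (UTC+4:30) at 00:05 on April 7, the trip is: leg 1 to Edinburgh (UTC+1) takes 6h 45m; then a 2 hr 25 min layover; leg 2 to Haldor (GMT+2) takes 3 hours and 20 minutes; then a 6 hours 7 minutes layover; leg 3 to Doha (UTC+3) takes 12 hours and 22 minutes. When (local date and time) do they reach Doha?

Convert departure to UTC: 00:05 − 4:30 = 19:35 UTC on Apr 6.
Add 6 hours and 45 minutes leg 1 → 02:20 UTC (Apr 7).
Add 2 hours and 25 minutes layover in Edinburgh → 04:45 UTC.
Add 3 hours and 20 minutes leg 2 → 08:05 UTC.
Add 6 hours 7 minutes layover in Haldor → 14:12 UTC.
Add 12 hours and 22 minutes leg 3 → 02:34 UTC (Apr 8).
Doha is UTC+3:00, so local arrival = 02:34 + 3:00 = 05:34 on Apr 8.

05:34 on Apr 8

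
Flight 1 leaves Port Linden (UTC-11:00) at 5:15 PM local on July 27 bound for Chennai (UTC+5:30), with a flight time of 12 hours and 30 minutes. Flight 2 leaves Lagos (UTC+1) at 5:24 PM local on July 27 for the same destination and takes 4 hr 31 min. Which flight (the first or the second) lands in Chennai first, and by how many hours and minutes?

the second, by 19 hours 50 minutes

Flight 1 in UTC: 5:15 PM + 11:00 = 4:15 AM on Jul 28.
+12 hours and 30 minutes → arrive 4:45 PM UTC on Jul 28.
Flight 2 in UTC: 5:24 PM − 1:00 = 4:24 PM on Jul 27.
+4 hours 31 minutes → arrive 8:55 PM UTC on Jul 27.
Flight 2 lands earlier by 19 hours 50 minutes.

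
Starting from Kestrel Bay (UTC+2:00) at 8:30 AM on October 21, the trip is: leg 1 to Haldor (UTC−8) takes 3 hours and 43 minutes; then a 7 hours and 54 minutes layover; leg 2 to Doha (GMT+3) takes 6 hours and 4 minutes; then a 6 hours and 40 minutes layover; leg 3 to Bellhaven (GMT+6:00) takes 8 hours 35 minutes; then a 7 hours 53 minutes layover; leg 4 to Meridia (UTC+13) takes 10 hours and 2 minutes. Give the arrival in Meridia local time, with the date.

Convert departure to UTC: 8:30 AM − 2:00 = 6:30 AM UTC on Oct 21.
Add 3 hours and 43 minutes leg 1 → 10:13 AM UTC.
Add 7 hours and 54 minutes layover in Haldor → 6:07 PM UTC.
Add 6 hours 4 minutes leg 2 → 12:11 AM UTC (Oct 22).
Add 6 hours 40 minutes layover in Doha → 6:51 AM UTC.
Add 8 hours and 35 minutes leg 3 → 3:26 PM UTC.
Add 7 hours 53 minutes layover in Bellhaven → 11:19 PM UTC.
Add 10 hours and 2 minutes leg 4 → 9:21 AM UTC (Oct 23).
Meridia is UTC+13:00, so local arrival = 9:21 AM + 13:00 = 10:21 PM on Oct 23.

10:21 PM on October 23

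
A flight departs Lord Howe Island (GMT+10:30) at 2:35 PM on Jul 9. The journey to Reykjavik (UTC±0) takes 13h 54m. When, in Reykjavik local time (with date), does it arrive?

5:59 PM on July 9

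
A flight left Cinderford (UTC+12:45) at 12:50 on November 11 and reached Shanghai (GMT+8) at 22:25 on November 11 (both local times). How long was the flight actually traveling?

14 hours 20 minutes

Departure in UTC: 12:50 − 12:45 = 00:05 on Nov 11.
Arrival in UTC: 22:25 − 8:00 = 14:25 on Nov 11.
Elapsed = 14:25 − 00:05 = 14 hours 20 minutes.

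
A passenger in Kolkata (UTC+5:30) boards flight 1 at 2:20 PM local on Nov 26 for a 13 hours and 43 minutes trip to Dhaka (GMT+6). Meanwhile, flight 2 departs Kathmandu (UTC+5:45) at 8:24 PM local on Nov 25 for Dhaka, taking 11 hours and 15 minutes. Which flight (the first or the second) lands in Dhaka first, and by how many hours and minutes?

the second, by 20 hours 39 minutes

Flight 1 in UTC: 2:20 PM − 5:30 = 8:50 AM on Nov 26.
+13 hours and 43 minutes → arrive 10:33 PM UTC on Nov 26.
Flight 2 in UTC: 8:24 PM − 5:45 = 2:39 PM on Nov 25.
+11 hours and 15 minutes → arrive 1:54 AM UTC on Nov 26.
Flight 2 lands earlier by 20 hours 39 minutes.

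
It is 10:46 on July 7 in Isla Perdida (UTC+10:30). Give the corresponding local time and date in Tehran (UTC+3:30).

03:46 on July 7

In UTC: 10:46 − 10:30 = 00:16 on Jul 7.
Tehran is UTC+3:30: 00:16 + 3:30 = 03:46 on Jul 7.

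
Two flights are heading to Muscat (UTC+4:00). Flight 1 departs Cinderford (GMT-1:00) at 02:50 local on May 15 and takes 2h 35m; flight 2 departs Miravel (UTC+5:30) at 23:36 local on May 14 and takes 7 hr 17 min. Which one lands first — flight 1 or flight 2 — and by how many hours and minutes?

the second, by 5 hours 2 minutes

Flight 1 in UTC: 02:50 + 1:00 = 03:50 on May 15.
+2 hours 35 minutes → arrive 06:25 UTC on May 15.
Flight 2 in UTC: 23:36 − 5:30 = 18:06 on May 14.
+7 hours and 17 minutes → arrive 01:23 UTC on May 15.
Flight 2 lands earlier by 5 hours 2 minutes.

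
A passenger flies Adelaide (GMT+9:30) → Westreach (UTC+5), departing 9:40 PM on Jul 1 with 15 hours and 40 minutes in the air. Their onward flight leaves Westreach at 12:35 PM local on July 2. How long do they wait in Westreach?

3 hours 45 minutes

Convert departure to UTC: 9:40 PM − 9:30 = 12:10 PM UTC on Jul 1.
Add 15 hours and 40 minutes flight time → 3:50 AM UTC (Jul 2).
Westreach is UTC+5:00, so local arrival = 3:50 AM + 5:00 = 8:50 AM on Jul 2.
Layover = 12:35 PM − 8:50 AM = 3 hours 45 minutes.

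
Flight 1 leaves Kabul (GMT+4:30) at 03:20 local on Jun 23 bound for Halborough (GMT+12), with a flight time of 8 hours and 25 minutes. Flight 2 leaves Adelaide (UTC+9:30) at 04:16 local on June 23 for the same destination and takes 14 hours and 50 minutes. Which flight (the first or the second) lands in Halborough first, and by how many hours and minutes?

Flight 1 in UTC: 03:20 − 4:30 = 22:50 on Jun 22.
+8 hours 25 minutes → arrive 07:15 UTC on Jun 23.
Flight 2 in UTC: 04:16 − 9:30 = 18:46 on Jun 22.
+14 hours 50 minutes → arrive 09:36 UTC on Jun 23.
Flight 1 lands earlier by 2 hours 21 minutes.

the first, by 2 hours 21 minutes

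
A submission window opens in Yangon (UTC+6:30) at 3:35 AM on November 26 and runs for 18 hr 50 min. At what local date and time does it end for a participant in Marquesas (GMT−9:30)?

6:25 AM on Nov 26

Marquesas is 16:00 behind Yangon.
After 18 hours and 50 minutes it is 10:25 PM in Yangon.
Shift by the zone difference: 10:25 PM − 16:00 = 6:25 AM on Nov 26 in Marquesas.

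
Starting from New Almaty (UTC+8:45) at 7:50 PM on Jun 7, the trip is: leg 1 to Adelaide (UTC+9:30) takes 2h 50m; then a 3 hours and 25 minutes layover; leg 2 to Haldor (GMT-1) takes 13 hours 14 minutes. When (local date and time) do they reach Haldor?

Convert departure to UTC: 7:50 PM − 8:45 = 11:05 AM UTC on Jun 7.
Add 2 hours and 50 minutes leg 1 → 1:55 PM UTC.
Add 3 hours and 25 minutes layover in Adelaide → 5:20 PM UTC.
Add 13 hours and 14 minutes leg 2 → 6:34 AM UTC (Jun 8).
Haldor is UTC−1:00, so local arrival = 6:34 AM − 1:00 = 5:34 AM on Jun 8.

5:34 AM on June 8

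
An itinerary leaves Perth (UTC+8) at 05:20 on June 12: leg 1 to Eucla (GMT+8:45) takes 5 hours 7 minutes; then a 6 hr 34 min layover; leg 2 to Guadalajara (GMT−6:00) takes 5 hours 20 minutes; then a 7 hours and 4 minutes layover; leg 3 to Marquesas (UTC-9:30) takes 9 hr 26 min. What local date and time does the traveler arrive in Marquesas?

Convert departure to UTC: 05:20 − 8:00 = 21:20 UTC on Jun 11.
Add 5 hours and 7 minutes leg 1 → 02:27 UTC (Jun 12).
Add 6 hours 34 minutes layover in Eucla → 09:01 UTC.
Add 5 hours 20 minutes leg 2 → 14:21 UTC.
Add 7 hours and 4 minutes layover in Guadalajara → 21:25 UTC.
Add 9 hours 26 minutes leg 3 → 06:51 UTC (Jun 13).
Marquesas is UTC−9:30, so local arrival = 06:51 − 9:30 = 21:21 on Jun 12.

21:21 on June 12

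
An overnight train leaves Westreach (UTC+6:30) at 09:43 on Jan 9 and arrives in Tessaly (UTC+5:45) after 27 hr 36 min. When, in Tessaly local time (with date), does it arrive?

Convert departure to UTC: 09:43 − 6:30 = 03:13 UTC on Jan 9.
Add 27 hours and 36 minutes travel time → 06:49 UTC (Jan 10).
Tessaly is UTC+5:45, so local arrival = 06:49 + 5:45 = 12:34 on Jan 10.

12:34 on Jan 10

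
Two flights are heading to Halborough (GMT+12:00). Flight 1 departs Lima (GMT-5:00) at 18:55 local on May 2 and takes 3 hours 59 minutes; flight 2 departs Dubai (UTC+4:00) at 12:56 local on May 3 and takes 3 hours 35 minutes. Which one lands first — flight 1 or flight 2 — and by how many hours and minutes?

the first, by 8 hours 37 minutes

Flight 1 in UTC: 18:55 + 5:00 = 23:55 on May 2.
+3 hours and 59 minutes → arrive 03:54 UTC on May 3.
Flight 2 in UTC: 12:56 − 4:00 = 08:56 on May 3.
+3 hours and 35 minutes → arrive 12:31 UTC on May 3.
Flight 1 lands earlier by 8 hours 37 minutes.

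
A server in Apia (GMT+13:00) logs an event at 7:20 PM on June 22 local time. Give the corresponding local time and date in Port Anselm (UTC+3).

9:20 AM on June 22

In UTC: 7:20 PM − 13:00 = 6:20 AM on Jun 22.
Port Anselm is UTC+3:00: 6:20 AM + 3:00 = 9:20 AM on Jun 22.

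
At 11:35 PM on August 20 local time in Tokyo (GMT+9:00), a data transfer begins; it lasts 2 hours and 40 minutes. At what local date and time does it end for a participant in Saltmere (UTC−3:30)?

1:45 PM on August 20

Convert start to UTC: 11:35 PM − 9:00 = 2:35 PM UTC on Aug 20.
Add 2 hours 40 minutes duration → 5:15 PM UTC.
Saltmere is UTC−3:30, so local end time = 5:15 PM − 3:30 = 1:45 PM on Aug 20.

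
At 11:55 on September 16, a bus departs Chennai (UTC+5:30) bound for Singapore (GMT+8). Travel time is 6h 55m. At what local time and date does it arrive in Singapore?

Convert departure to UTC: 11:55 − 5:30 = 06:25 UTC on Sep 16.
Add 6 hours and 55 minutes travel time → 13:20 UTC.
Singapore is UTC+8:00, so local arrival = 13:20 + 8:00 = 21:20 on Sep 16.

21:20 on Sep 16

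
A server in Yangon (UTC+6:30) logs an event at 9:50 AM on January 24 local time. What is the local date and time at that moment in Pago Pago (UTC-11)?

4:20 PM on January 23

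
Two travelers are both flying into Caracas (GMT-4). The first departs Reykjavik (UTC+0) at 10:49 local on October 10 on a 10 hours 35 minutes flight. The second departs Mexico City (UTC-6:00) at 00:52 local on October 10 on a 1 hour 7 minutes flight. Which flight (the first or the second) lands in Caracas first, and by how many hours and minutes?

Flight 1 departs at 10:49 UTC (Oct 10).
+10 hours 35 minutes → arrive 21:24 UTC on Oct 10.
Flight 2 in UTC: 00:52 + 6:00 = 06:52 on Oct 10.
+1 hour 7 minutes → arrive 07:59 UTC on Oct 10.
Flight 2 lands earlier by 13 hours 25 minutes.

the second, by 13 hours 25 minutes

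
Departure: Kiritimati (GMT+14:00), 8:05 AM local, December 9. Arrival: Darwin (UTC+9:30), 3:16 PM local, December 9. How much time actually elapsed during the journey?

11 hours 41 minutes

Departure in UTC: 8:05 AM − 14:00 = 6:05 PM on Dec 8.
Arrival in UTC: 3:16 PM − 9:30 = 5:46 AM on Dec 9.
Elapsed = 5:46 AM − 6:05 PM (+1 day) = 11 hours 41 minutes.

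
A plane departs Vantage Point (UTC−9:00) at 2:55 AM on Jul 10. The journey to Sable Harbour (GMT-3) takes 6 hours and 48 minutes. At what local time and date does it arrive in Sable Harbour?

Convert departure to UTC: 2:55 AM + 9:00 = 11:55 AM UTC on Jul 10.
Add 6 hours and 48 minutes travel time → 6:43 PM UTC.
Sable Harbour is UTC−3:00, so local arrival = 6:43 PM − 3:00 = 3:43 PM on Jul 10.

3:43 PM on Jul 10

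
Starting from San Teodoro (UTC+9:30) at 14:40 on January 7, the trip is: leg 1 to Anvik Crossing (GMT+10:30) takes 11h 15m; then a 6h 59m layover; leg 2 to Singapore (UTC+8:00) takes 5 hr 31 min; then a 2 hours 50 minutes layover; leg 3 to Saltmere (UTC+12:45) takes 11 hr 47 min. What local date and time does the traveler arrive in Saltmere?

Convert departure to UTC: 14:40 − 9:30 = 05:10 UTC on Jan 7.
Add 11 hours 15 minutes leg 1 → 16:25 UTC.
Add 6 hours and 59 minutes layover in Anvik Crossing → 23:24 UTC.
Add 5 hours 31 minutes leg 2 → 04:55 UTC (Jan 8).
Add 2 hours 50 minutes layover in Singapore → 07:45 UTC.
Add 11 hours and 47 minutes leg 3 → 19:32 UTC.
Saltmere is UTC+12:45, so local arrival = 19:32 + 12:45 = 08:17 on Jan 9.

08:17 on January 9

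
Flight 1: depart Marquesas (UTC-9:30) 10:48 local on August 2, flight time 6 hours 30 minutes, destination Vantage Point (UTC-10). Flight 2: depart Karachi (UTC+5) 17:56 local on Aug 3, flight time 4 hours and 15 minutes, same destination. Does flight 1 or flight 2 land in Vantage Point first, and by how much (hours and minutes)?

the first, by 14 hours 23 minutes

Flight 1 in UTC: 10:48 + 9:30 = 20:18 on Aug 2.
+6 hours 30 minutes → arrive 02:48 UTC on Aug 3.
Flight 2 in UTC: 17:56 − 5:00 = 12:56 on Aug 3.
+4 hours 15 minutes → arrive 17:11 UTC on Aug 3.
Flight 1 lands earlier by 14 hours 23 minutes.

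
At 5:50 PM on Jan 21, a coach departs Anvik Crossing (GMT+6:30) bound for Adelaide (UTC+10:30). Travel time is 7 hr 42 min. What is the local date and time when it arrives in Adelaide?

Adelaide is 4:00 ahead of Anvik Crossing.
After 7 hours and 42 minutes it is 1:32 AM (Jan 22) in Anvik Crossing.
Shift by the zone difference: 1:32 AM + 4:00 = 5:32 AM on Jan 22 in Adelaide.

5:32 AM on January 22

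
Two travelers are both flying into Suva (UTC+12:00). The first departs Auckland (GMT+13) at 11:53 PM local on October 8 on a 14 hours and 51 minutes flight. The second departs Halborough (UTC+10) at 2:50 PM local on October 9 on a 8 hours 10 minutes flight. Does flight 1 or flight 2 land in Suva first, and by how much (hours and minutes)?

the first, by 11 hours 16 minutes

Flight 1 in UTC: 11:53 PM − 13:00 = 10:53 AM on Oct 8.
+14 hours and 51 minutes → arrive 1:44 AM UTC on Oct 9.
Flight 2 in UTC: 2:50 PM − 10:00 = 4:50 AM on Oct 9.
+8 hours and 10 minutes → arrive 1:00 PM UTC on Oct 9.
Flight 1 lands earlier by 11 hours 16 minutes.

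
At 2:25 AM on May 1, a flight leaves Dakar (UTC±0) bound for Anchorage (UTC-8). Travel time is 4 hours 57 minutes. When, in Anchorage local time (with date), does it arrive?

Dakar is at UTC+0, so departure is already 2:25 AM UTC on May 1.
Add 4 hours and 57 minutes travel time → 7:22 AM UTC.
Anchorage is UTC−8:00, so local arrival = 7:22 AM − 8:00 = 11:22 PM on Apr 30.

11:22 PM on Apr 30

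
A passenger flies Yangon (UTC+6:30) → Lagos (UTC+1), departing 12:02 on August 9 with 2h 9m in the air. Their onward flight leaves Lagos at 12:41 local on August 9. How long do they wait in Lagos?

4 hours

Convert departure to UTC: 12:02 − 6:30 = 05:32 UTC on Aug 9.
Add 2 hours and 9 minutes flight time → 07:41 UTC.
Lagos is UTC+1:00, so local arrival = 07:41 + 1:00 = 08:41 on Aug 9.
Layover = 12:41 − 08:41 = 4 hours.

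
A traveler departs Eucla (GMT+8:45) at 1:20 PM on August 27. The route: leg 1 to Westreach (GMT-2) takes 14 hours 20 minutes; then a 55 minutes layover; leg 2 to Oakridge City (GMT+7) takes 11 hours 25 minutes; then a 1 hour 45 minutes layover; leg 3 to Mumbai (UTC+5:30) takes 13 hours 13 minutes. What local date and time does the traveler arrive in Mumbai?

3:43 AM on Aug 29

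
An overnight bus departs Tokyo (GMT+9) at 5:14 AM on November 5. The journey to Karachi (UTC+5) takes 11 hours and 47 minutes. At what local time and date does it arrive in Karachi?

Karachi is 4:00 behind Tokyo.
After 11 hours and 47 minutes it is 5:01 PM in Tokyo.
Shift by the zone difference: 5:01 PM − 4:00 = 1:01 PM on Nov 5 in Karachi.

1:01 PM on November 5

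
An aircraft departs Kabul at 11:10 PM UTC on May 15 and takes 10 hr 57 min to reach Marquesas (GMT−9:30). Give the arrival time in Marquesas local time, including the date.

Departure is given in UTC: 11:10 PM on May 15.
Add 10 hours 57 minutes → 10:07 AM UTC (May 16).
Marquesas is UTC−9:30: 10:07 AM − 9:30 = 12:37 AM on May 16.

12:37 AM on May 16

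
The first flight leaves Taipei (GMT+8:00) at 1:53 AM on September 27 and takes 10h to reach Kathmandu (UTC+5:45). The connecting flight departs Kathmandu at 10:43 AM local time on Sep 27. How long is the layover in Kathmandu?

Convert departure to UTC: 1:53 AM − 8:00 = 5:53 PM UTC on Sep 26.
Add 10 hours flight time → 3:53 AM UTC (Sep 27).
Kathmandu is UTC+5:45, so local arrival = 3:53 AM + 5:45 = 9:38 AM on Sep 27.
Layover = 10:43 AM − 9:38 AM = 1 hour 5 minutes.

1 hour 5 minutes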